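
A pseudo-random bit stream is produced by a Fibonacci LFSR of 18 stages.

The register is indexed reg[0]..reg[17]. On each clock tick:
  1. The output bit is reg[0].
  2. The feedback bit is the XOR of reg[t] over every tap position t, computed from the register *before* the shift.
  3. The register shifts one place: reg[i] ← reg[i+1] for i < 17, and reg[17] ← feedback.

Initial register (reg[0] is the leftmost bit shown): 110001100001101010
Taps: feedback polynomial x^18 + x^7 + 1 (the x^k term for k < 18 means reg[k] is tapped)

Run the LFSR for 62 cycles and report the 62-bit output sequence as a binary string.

step | reg (before) | out | fb
   0 | 110001100001101010 | 1 | 1
   1 | 100011000011010101 | 1 | 1
   2 | 000110000110101011 | 0 | 0
   3 | 001100001101010110 | 0 | 0
   4 | 011000011010101100 | 0 | 1
   5 | 110000110101011001 | 1 | 0
   6 | 100001101010110010 | 1 | 1
   7 | 000011010101100101 | 0 | 1
   8 | 000110101011001011 | 0 | 0
   9 | 001101010110010110 | 0 | 1
  10 | 011010101100101101 | 0 | 0
  11 | 110101011001011010 | 1 | 0
  12 | 101010110010110100 | 1 | 0
  13 | 010101100101101000 | 0 | 0
  14 | 101011001011010000 | 1 | 1
  15 | 010110010110100001 | 0 | 1
  16 | 101100101101000011 | 1 | 1
  17 | 011001011010000111 | 0 | 1
  18 | 110010110100001111 | 1 | 0
  19 | 100101101000011110 | 1 | 1
  20 | 001011010000111101 | 0 | 1
  21 | 010110100001111011 | 0 | 0
  22 | 101101000011110110 | 1 | 1
  23 | 011010000111101101 | 0 | 0
  24 | 110100001111011010 | 1 | 1
  25 | 101000011110110101 | 1 | 0
  26 | 010000111101101010 | 0 | 1
  27 | 100001111011010101 | 1 | 0
  28 | 000011110110101010 | 0 | 1
  29 | 000111101101010101 | 0 | 0
  30 | 001111011010101010 | 0 | 1
  31 | 011110110101010101 | 0 | 1
  32 | 111101101010101011 | 1 | 1
  33 | 111011010101010111 | 1 | 0
  34 | 110110101010101110 | 1 | 1
  35 | 101101010101011101 | 1 | 0
  36 | 011010101010111010 | 0 | 0
  37 | 110101010101110100 | 1 | 0
  38 | 101010101011101000 | 1 | 1
  39 | 010101010111010001 | 0 | 1
  40 | 101010101110100011 | 1 | 1
  41 | 010101011101000111 | 0 | 1
  42 | 101010111010001111 | 1 | 0
  43 | 010101110100011110 | 0 | 1
  44 | 101011101000111101 | 1 | 1
  45 | 010111010001111011 | 0 | 1
  46 | 101110100011110111 | 1 | 1
  47 | 011101000111101111 | 0 | 0
  48 | 111010001111011110 | 1 | 1
  49 | 110100011110111101 | 1 | 0
  50 | 101000111101111010 | 1 | 0
  51 | 010001111011110100 | 0 | 1
  52 | 100011110111101001 | 1 | 0
  53 | 000111101111010010 | 0 | 0
  54 | 001111011110100100 | 0 | 1
  55 | 011110111101001001 | 0 | 1
  56 | 111101111010010011 | 1 | 0
  57 | 111011110100100110 | 1 | 0
  58 | 110111101001001100 | 1 | 1
  59 | 101111010010011001 | 1 | 0
  60 | 011110100100110010 | 0 | 0
  61 | 111101001001100100 | 1 | 1

11000110000110101011001011010000111101101010101011101000111101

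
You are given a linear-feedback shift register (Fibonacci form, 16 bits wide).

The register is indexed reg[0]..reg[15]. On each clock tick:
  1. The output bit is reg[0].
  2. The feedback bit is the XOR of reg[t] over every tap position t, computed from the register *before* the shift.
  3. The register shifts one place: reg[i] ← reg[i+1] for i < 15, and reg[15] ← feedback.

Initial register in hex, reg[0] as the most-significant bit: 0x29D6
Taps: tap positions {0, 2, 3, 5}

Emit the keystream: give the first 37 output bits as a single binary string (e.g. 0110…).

k : reg_k → out_k, fb_k
0: 0010100111010110 → 0, fb=1
1: 0101001110101101 → 0, fb=1
2: 1010011101011011 → 1, fb=1
3: 0100111010110111 → 0, fb=1
4: 1001110101101111 → 1, fb=1
5: 0011101011011111 → 0, fb=0
6: 0111010110111110 → 0, fb=1
7: 1110101101111101 → 1, fb=0
8: 1101011011111010 → 1, fb=1
9: 1010110111110101 → 1, fb=1
10: 0101101111101011 → 0, fb=1
11: 1011011111010111 → 1, fb=0
12: 0110111110101110 → 0, fb=0
13: 1101111101011100 → 1, fb=1
14: 1011111010111001 → 1, fb=0
15: 0111110101110010 → 0, fb=1
16: 1111101011100101 → 1, fb=1
17: 1111010111001011 → 1, fb=0
18: 1110101110010110 → 1, fb=0
19: 1101011100101100 → 1, fb=1
20: 1010111001011001 → 1, fb=1
21: 0101110010110011 → 0, fb=0
22: 1011100101100110 → 1, fb=1
23: 0111001011001101 → 0, fb=0
24: 1110010110011010 → 1, fb=1
25: 1100101100110101 → 1, fb=1
26: 1001011001101011 → 1, fb=1
27: 0010110011010111 → 0, fb=0
28: 0101100110101110 → 0, fb=1
29: 1011001101011101 → 1, fb=1
30: 0110011010111011 → 0, fb=0
31: 1100110101110110 → 1, fb=0
32: 1001101011101100 → 1, fb=0
33: 0011010111011000 → 0, fb=1
34: 0110101110110001 → 0, fb=1
35: 1101011101100011 → 1, fb=1
36: 1010111011000111 → 1, fb=1

0010100111010110111110101110010110011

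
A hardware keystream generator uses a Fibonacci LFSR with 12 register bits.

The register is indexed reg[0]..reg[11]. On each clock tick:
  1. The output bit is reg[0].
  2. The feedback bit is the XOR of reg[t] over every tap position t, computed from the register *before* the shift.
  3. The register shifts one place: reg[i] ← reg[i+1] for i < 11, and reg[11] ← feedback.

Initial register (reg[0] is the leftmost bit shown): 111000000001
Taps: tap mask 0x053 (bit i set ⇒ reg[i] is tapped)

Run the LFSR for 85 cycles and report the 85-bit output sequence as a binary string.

1110000000010010010110000101011110000110000101101110111011100110010011011101011111101

k : reg_k → out_k, fb_k
0: 111000000001 → 1, fb=0
1: 110000000010 → 1, fb=0
2: 100000000100 → 1, fb=1
3: 000000001001 → 0, fb=0
4: 000000010010 → 0, fb=0
5: 000000100100 → 0, fb=1
6: 000001001001 → 0, fb=0
7: 000010010010 → 0, fb=1
8: 000100100101 → 0, fb=1
9: 001001001011 → 0, fb=0
10: 010010010110 → 0, fb=0
11: 100100101100 → 1, fb=0
12: 001001011000 → 0, fb=0
13: 010010110000 → 0, fb=1
14: 100101100001 → 1, fb=0
15: 001011000010 → 0, fb=1
16: 010110000101 → 0, fb=0
17: 101100001010 → 1, fb=1
18: 011000010101 → 0, fb=1
19: 110000101011 → 1, fb=1
20: 100001010111 → 1, fb=1
21: 000010101111 → 0, fb=0
22: 000101011110 → 0, fb=0
23: 001010111100 → 0, fb=0
24: 010101111000 → 0, fb=0
25: 101011110000 → 1, fb=1
26: 010111100001 → 0, fb=1
27: 101111000011 → 1, fb=0
28: 011110000110 → 0, fb=0
29: 111100001100 → 1, fb=0
30: 111000011000 → 1, fb=0
31: 110000110000 → 1, fb=1
32: 100001100001 → 1, fb=0
33: 000011000010 → 0, fb=1
34: 000110000101 → 0, fb=1
35: 001100001011 → 0, fb=0
36: 011000010110 → 0, fb=1
37: 110000101101 → 1, fb=1
38: 100001011011 → 1, fb=1
39: 000010110111 → 0, fb=0
40: 000101101110 → 0, fb=1
41: 001011011101 → 0, fb=1
42: 010110111011 → 0, fb=1
43: 101101110111 → 1, fb=0
44: 011011101110 → 0, fb=1
45: 110111011101 → 1, fb=1
46: 101110111011 → 1, fb=1
47: 011101110111 → 0, fb=0
48: 111011101110 → 1, fb=0
49: 110111011100 → 1, fb=1
50: 101110111001 → 1, fb=1
51: 011101110011 → 0, fb=0
52: 111011100110 → 1, fb=0
53: 110111001100 → 1, fb=1
54: 101110011001 → 1, fb=0
55: 011100110010 → 0, fb=0
56: 111001100100 → 1, fb=1
57: 110011001001 → 1, fb=1
58: 100110010011 → 1, fb=0
59: 001100100110 → 0, fb=1
60: 011001001101 → 0, fb=1
61: 110010011011 → 1, fb=1
62: 100100110111 → 1, fb=0
63: 001001101110 → 0, fb=1
64: 010011011101 → 0, fb=0
65: 100110111010 → 1, fb=1
66: 001101110101 → 0, fb=1
67: 011011101011 → 0, fb=1
68: 110111010111 → 1, fb=1
69: 101110101111 → 1, fb=1
70: 011101011111 → 0, fb=1
71: 111010111111 → 1, fb=0
72: 110101111110 → 1, fb=1
73: 101011111101 → 1, fb=1
74: 010111111011 → 0, fb=1
75: 101111110111 → 1, fb=1
76: 011111101111 → 0, fb=1
77: 111111011111 → 1, fb=1
78: 111110111111 → 1, fb=0
79: 111101111110 → 1, fb=1
80: 111011111101 → 1, fb=0
81: 110111111010 → 1, fb=0
82: 101111110100 → 1, fb=1
83: 011111101001 → 0, fb=1
84: 111111010011 → 1, fb=1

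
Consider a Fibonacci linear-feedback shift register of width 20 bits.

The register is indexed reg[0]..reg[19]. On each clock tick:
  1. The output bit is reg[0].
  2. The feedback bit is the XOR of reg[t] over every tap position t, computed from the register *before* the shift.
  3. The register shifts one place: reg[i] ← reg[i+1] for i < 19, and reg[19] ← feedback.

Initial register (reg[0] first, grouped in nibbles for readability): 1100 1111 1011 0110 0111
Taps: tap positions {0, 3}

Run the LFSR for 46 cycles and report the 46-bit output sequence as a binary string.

step | reg (before) | out | fb
   0 | 11001111101101100111 | 1 | 1
   1 | 10011111011011001111 | 1 | 0
   2 | 00111110110110011110 | 0 | 1
   3 | 01111101101100111101 | 0 | 1
   4 | 11111011011001111011 | 1 | 0
   5 | 11110110110011110110 | 1 | 0
   6 | 11101101100111101100 | 1 | 1
   7 | 11011011001111011001 | 1 | 0
   8 | 10110110011110110010 | 1 | 0
   9 | 01101100111101100100 | 0 | 0
  10 | 11011001111011001000 | 1 | 0
  11 | 10110011110110010000 | 1 | 0
  12 | 01100111101100100000 | 0 | 0
  13 | 11001111011001000000 | 1 | 1
  14 | 10011110110010000001 | 1 | 0
  15 | 00111101100100000010 | 0 | 1
  16 | 01111011001000000101 | 0 | 1
  17 | 11110110010000001011 | 1 | 0
  18 | 11101100100000010110 | 1 | 1
  19 | 11011001000000101101 | 1 | 0
  20 | 10110010000001011010 | 1 | 0
  21 | 01100100000010110100 | 0 | 0
  22 | 11001000000101101000 | 1 | 1
  23 | 10010000001011010001 | 1 | 0
  24 | 00100000010110100010 | 0 | 0
  25 | 01000000101101000100 | 0 | 0
  26 | 10000001011010001000 | 1 | 1
  27 | 00000010110100010001 | 0 | 0
  28 | 00000101101000100010 | 0 | 0
  29 | 00001011010001000100 | 0 | 0
  30 | 00010110100010001000 | 0 | 1
  31 | 00101101000100010001 | 0 | 0
  32 | 01011010001000100010 | 0 | 1
  33 | 10110100010001000101 | 1 | 0
  34 | 01101000100010001010 | 0 | 0
  35 | 11010001000100010100 | 1 | 0
  36 | 10100010001000101000 | 1 | 1
  37 | 01000100010001010001 | 0 | 0
  38 | 10001000100010100010 | 1 | 1
  39 | 00010001000101000101 | 0 | 1
  40 | 00100010001010001011 | 0 | 0
  41 | 01000100010100010110 | 0 | 0
  42 | 10001000101000101100 | 1 | 1
  43 | 00010001010001011001 | 0 | 1
  44 | 00100010100010110011 | 0 | 0
  45 | 01000101000101100110 | 0 | 0

1100111110110110011110110010000001011010001000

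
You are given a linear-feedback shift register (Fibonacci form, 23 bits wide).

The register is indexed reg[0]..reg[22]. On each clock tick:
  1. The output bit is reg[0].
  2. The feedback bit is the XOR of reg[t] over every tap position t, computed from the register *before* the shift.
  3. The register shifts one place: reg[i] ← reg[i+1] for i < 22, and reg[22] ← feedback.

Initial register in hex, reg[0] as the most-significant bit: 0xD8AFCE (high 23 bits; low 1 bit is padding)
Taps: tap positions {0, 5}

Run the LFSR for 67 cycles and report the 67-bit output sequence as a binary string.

step | reg (before) | out | fb
   0 | 11011000101011111100111 | 1 | 1
   1 | 10110001010111111001111 | 1 | 1
   2 | 01100010101111110011111 | 0 | 0
   3 | 11000101011111100111110 | 1 | 0
   4 | 10001010111111001111100 | 1 | 1
   5 | 00010101111110011111001 | 0 | 1
   6 | 00101011111100111110011 | 0 | 0
   7 | 01010111111001111100110 | 0 | 1
   8 | 10101111110011111001101 | 1 | 0
   9 | 01011111100111110011010 | 0 | 1
  10 | 10111111001111100110101 | 1 | 0
  11 | 01111110011111001101010 | 0 | 1
  12 | 11111100111110011010101 | 1 | 0
  13 | 11111001111100110101010 | 1 | 1
  14 | 11110011111001101010101 | 1 | 1
  15 | 11100111110011010101011 | 1 | 0
  16 | 11001111100110101010110 | 1 | 0
  17 | 10011111001101010101100 | 1 | 0
  18 | 00111110011010101011000 | 0 | 1
  19 | 01111100110101010110001 | 0 | 1
  20 | 11111001101010101100011 | 1 | 1
  21 | 11110011010101011000111 | 1 | 1
  22 | 11100110101010110001111 | 1 | 0
  23 | 11001101010101100011110 | 1 | 0
  24 | 10011010101011000111100 | 1 | 1
  25 | 00110101010110001111001 | 0 | 1
  26 | 01101010101100011110011 | 0 | 0
  27 | 11010101011000111100110 | 1 | 0
  28 | 10101010110001111001100 | 1 | 1
  29 | 01010101100011110011001 | 0 | 1
  30 | 10101011000111100110011 | 1 | 1
  31 | 01010110001111001100111 | 0 | 1
  32 | 10101100011110011001111 | 1 | 0
  33 | 01011000111100110011110 | 0 | 0
  34 | 10110001111001100111100 | 1 | 1
  35 | 01100011110011001111001 | 0 | 0
  36 | 11000111100110011110010 | 1 | 0
  37 | 10001111001100111100100 | 1 | 0
  38 | 00011110011001111001000 | 0 | 1
  39 | 00111100110011110010001 | 0 | 1
  40 | 01111001100111100100011 | 0 | 0
  41 | 11110011001111001000110 | 1 | 1
  42 | 11100110011110010001101 | 1 | 0
  43 | 11001100111100100011010 | 1 | 0
  44 | 10011001111001000110100 | 1 | 1
  45 | 00110011110010001101001 | 0 | 0
  46 | 01100111100100011010010 | 0 | 1
  47 | 11001111001000110100101 | 1 | 0
  48 | 10011110010001101001010 | 1 | 0
  49 | 00111100100011010010100 | 0 | 1
  50 | 01111001000110100101001 | 0 | 0
  51 | 11110010001101001010010 | 1 | 1
  52 | 11100100011010010100101 | 1 | 0
  53 | 11001000110100101001010 | 1 | 1
  54 | 10010001101001010010101 | 1 | 1
  55 | 00100011010010100101011 | 0 | 0
  56 | 01000110100101001010110 | 0 | 1
  57 | 10001101001010010101101 | 1 | 0
  58 | 00011010010100101011010 | 0 | 0
  59 | 00110100101001010110100 | 0 | 1
  60 | 01101001010010101101001 | 0 | 0
  61 | 11010010100101011010010 | 1 | 1
  62 | 10100101001010110100101 | 1 | 0
  63 | 01001010010101101001010 | 0 | 0
  64 | 10010100101011010010100 | 1 | 0
  65 | 00101001010110100101000 | 0 | 0
  66 | 01010010101101001010000 | 0 | 0

1101100010101111110011111001101010101100011110011001111001000110100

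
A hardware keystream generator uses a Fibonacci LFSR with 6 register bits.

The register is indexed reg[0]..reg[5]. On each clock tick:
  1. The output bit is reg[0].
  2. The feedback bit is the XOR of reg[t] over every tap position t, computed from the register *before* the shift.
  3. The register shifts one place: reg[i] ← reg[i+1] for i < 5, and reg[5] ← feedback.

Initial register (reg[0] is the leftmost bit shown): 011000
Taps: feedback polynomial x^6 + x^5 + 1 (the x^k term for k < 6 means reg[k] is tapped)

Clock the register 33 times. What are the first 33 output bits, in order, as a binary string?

step | reg (before) | out | fb
   0 | 011000 | 0 | 0
   1 | 110000 | 1 | 1
   2 | 100001 | 1 | 0
   3 | 000010 | 0 | 0
   4 | 000100 | 0 | 0
   5 | 001000 | 0 | 0
   6 | 010000 | 0 | 0
   7 | 100000 | 1 | 1
   8 | 000001 | 0 | 1
   9 | 000011 | 0 | 1
  10 | 000111 | 0 | 1
  11 | 001111 | 0 | 1
  12 | 011111 | 0 | 1
  13 | 111111 | 1 | 0
  14 | 111110 | 1 | 1
  15 | 111101 | 1 | 0
  16 | 111010 | 1 | 1
  17 | 110101 | 1 | 0
  18 | 101010 | 1 | 1
  19 | 010101 | 0 | 1
  20 | 101011 | 1 | 0
  21 | 010110 | 0 | 0
  22 | 101100 | 1 | 1
  23 | 011001 | 0 | 1
  24 | 110011 | 1 | 0
  25 | 100110 | 1 | 1
  26 | 001101 | 0 | 1
  27 | 011011 | 0 | 1
  28 | 110111 | 1 | 0
  29 | 101110 | 1 | 1
  30 | 011101 | 0 | 1
  31 | 111011 | 1 | 0
  32 | 110110 | 1 | 1

011000010000011111101010110011011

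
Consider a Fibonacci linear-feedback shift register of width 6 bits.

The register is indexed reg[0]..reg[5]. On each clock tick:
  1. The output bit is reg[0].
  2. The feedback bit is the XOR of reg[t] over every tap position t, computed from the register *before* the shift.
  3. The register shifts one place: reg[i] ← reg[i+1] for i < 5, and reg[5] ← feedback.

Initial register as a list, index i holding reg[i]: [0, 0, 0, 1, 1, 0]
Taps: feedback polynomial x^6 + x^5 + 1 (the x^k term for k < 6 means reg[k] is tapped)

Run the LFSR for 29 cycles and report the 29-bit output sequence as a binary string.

step | reg (before) | out | fb
   0 | 000110 | 0 | 0
   1 | 001100 | 0 | 0
   2 | 011000 | 0 | 0
   3 | 110000 | 1 | 1
   4 | 100001 | 1 | 0
   5 | 000010 | 0 | 0
   6 | 000100 | 0 | 0
   7 | 001000 | 0 | 0
   8 | 010000 | 0 | 0
   9 | 100000 | 1 | 1
  10 | 000001 | 0 | 1
  11 | 000011 | 0 | 1
  12 | 000111 | 0 | 1
  13 | 001111 | 0 | 1
  14 | 011111 | 0 | 1
  15 | 111111 | 1 | 0
  16 | 111110 | 1 | 1
  17 | 111101 | 1 | 0
  18 | 111010 | 1 | 1
  19 | 110101 | 1 | 0
  20 | 101010 | 1 | 1
  21 | 010101 | 0 | 1
  22 | 101011 | 1 | 0
  23 | 010110 | 0 | 0
  24 | 101100 | 1 | 1
  25 | 011001 | 0 | 1
  26 | 110011 | 1 | 0
  27 | 100110 | 1 | 1
  28 | 001101 | 0 | 1

00011000010000011111101010110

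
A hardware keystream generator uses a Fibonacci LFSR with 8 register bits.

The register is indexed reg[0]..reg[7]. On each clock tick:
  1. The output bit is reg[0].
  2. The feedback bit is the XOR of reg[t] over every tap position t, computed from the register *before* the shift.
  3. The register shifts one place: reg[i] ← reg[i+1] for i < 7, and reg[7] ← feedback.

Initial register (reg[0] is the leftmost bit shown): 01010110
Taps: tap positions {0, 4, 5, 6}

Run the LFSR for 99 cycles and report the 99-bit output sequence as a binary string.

010101100110010111111011110011011101110010101001010001001011010001100111001111000110110000100010111

step | reg (before) | out | fb
   0 | 01010110 | 0 | 0
   1 | 10101100 | 1 | 1
   2 | 01011001 | 0 | 1
   3 | 10110011 | 1 | 0
   4 | 01100110 | 0 | 0
   5 | 11001100 | 1 | 1
   6 | 10011001 | 1 | 0
   7 | 00110010 | 0 | 1
   8 | 01100101 | 0 | 1
   9 | 11001011 | 1 | 1
  10 | 10010111 | 1 | 1
  11 | 00101111 | 0 | 1
  12 | 01011111 | 0 | 1
  13 | 10111111 | 1 | 0
  14 | 01111110 | 0 | 1
  15 | 11111101 | 1 | 1
  16 | 11111011 | 1 | 1
  17 | 11110111 | 1 | 1
  18 | 11101111 | 1 | 0
  19 | 11011110 | 1 | 0
  20 | 10111100 | 1 | 1
  21 | 01111001 | 0 | 1
  22 | 11110011 | 1 | 0
  23 | 11100110 | 1 | 1
  24 | 11001101 | 1 | 1
  25 | 10011011 | 1 | 1
  26 | 00110111 | 0 | 0
  27 | 01101110 | 0 | 1
  28 | 11011101 | 1 | 1
  29 | 10111011 | 1 | 1
  30 | 01110111 | 0 | 0
  31 | 11101110 | 1 | 0
  32 | 11011100 | 1 | 1
  33 | 10111001 | 1 | 0
  34 | 01110010 | 0 | 1
  35 | 11100101 | 1 | 0
  36 | 11001010 | 1 | 1
  37 | 10010101 | 1 | 0
  38 | 00101010 | 0 | 0
  39 | 01010100 | 0 | 1
  40 | 10101001 | 1 | 0
  41 | 01010010 | 0 | 1
  42 | 10100101 | 1 | 0
  43 | 01001010 | 0 | 0
  44 | 10010100 | 1 | 0
  45 | 00101000 | 0 | 1
  46 | 01010001 | 0 | 0
  47 | 10100010 | 1 | 0
  48 | 01000100 | 0 | 1
  49 | 10001001 | 1 | 0
  50 | 00010010 | 0 | 1
  51 | 00100101 | 0 | 1
  52 | 01001011 | 0 | 0
  53 | 10010110 | 1 | 1
  54 | 00101101 | 0 | 0
  55 | 01011010 | 0 | 0
  56 | 10110100 | 1 | 0
  57 | 01101000 | 0 | 1
  58 | 11010001 | 1 | 1
  59 | 10100011 | 1 | 0
  60 | 01000110 | 0 | 0
  61 | 10001100 | 1 | 1
  62 | 00011001 | 0 | 1
  63 | 00110011 | 0 | 1
  64 | 01100111 | 0 | 0
  65 | 11001110 | 1 | 0
  66 | 10011100 | 1 | 1
  67 | 00111001 | 0 | 1
  68 | 01110011 | 0 | 1
  69 | 11100111 | 1 | 1
  70 | 11001111 | 1 | 0
  71 | 10011110 | 1 | 0
  72 | 00111100 | 0 | 0
  73 | 01111000 | 0 | 1
  74 | 11110001 | 1 | 1
  75 | 11100011 | 1 | 0
  76 | 11000110 | 1 | 1
  77 | 10001101 | 1 | 1
  78 | 00011011 | 0 | 0
  79 | 00110110 | 0 | 0
  80 | 01101100 | 0 | 0
  81 | 11011000 | 1 | 0
  82 | 10110000 | 1 | 1
  83 | 01100001 | 0 | 0
  84 | 11000010 | 1 | 0
  85 | 10000100 | 1 | 0
  86 | 00001000 | 0 | 1
  87 | 00010001 | 0 | 0
  88 | 00100010 | 0 | 1
  89 | 01000101 | 0 | 1
  90 | 10001011 | 1 | 1
  91 | 00010111 | 0 | 0
  92 | 00101110 | 0 | 1
  93 | 01011101 | 0 | 0
  94 | 10111010 | 1 | 1
  95 | 01110101 | 0 | 1
  96 | 11101011 | 1 | 1
  97 | 11010111 | 1 | 1
  98 | 10101111 | 1 | 0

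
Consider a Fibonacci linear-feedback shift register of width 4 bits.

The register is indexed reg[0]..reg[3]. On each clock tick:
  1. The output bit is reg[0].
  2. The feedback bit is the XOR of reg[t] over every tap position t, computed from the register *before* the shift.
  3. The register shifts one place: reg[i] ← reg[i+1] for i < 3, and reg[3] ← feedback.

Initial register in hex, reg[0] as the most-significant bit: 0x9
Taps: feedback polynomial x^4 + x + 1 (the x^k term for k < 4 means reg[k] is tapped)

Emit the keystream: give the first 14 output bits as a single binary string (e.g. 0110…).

10011010111100

k : reg_k → out_k, fb_k
0: 1001 → 1, fb=1
1: 0011 → 0, fb=0
2: 0110 → 0, fb=1
3: 1101 → 1, fb=0
4: 1010 → 1, fb=1
5: 0101 → 0, fb=1
6: 1011 → 1, fb=1
7: 0111 → 0, fb=1
8: 1111 → 1, fb=0
9: 1110 → 1, fb=0
10: 1100 → 1, fb=0
11: 1000 → 1, fb=1
12: 0001 → 0, fb=0
13: 0010 → 0, fb=0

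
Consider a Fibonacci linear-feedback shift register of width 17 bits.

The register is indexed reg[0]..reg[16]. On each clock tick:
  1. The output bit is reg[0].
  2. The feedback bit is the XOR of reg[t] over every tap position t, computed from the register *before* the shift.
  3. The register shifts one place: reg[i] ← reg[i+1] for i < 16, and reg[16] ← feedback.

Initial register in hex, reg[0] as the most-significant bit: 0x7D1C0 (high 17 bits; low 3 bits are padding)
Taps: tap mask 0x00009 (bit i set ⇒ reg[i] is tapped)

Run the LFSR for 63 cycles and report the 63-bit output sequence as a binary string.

tick  register→output (feedback)
  0  01111101000111000→0 (1)
  1  11111010001110001→1 (0)
  2  11110100011100010→1 (0)
  3  11101000111000100→1 (1)
  4  11010001110001001→1 (0)
  5  10100011100010010→1 (1)
  6  01000111000100101→0 (0)
  7  10001110001001010→1 (1)
  8  00011100010010101→0 (1)
  9  00111000100101011→0 (1)
 10  01110001001010111→0 (1)
 11  11100010010101111→1 (1)
 12  11000100101011111→1 (1)
 13  10001001010111111→1 (1)
 14  00010010101111111→0 (1)
 15  00100101011111111→0 (0)
 16  01001010111111110→0 (0)
 17  10010101111111100→1 (0)
 18  00101011111111000→0 (0)
 19  01010111111110000→0 (1)
 20  10101111111100001→1 (1)
 21  01011111111000011→0 (1)
 22  10111111110000111→1 (0)
 23  01111111100001110→0 (1)
 24  11111111000011101→1 (0)
 25  11111110000111010→1 (0)
 26  11111100001110100→1 (0)
 27  11111000011101000→1 (0)
 28  11110000111010000→1 (0)
 29  11100001110100000→1 (1)
 30  11000011101000001→1 (1)
 31  10000111010000011→1 (1)
 32  00001110100000111→0 (0)
 33  00011101000001110→0 (1)
 34  00111010000011101→0 (1)
 35  01110100000111011→0 (1)
 36  11101000001110111→1 (1)
 37  11010000011101111→1 (0)
 38  10100000111011110→1 (1)
 39  01000001110111101→0 (0)
 40  10000011101111010→1 (1)
 41  00000111011110101→0 (0)
 42  00001110111101010→0 (0)
 43  00011101111010100→0 (1)
 44  00111011110101001→0 (1)
 45  01110111101010011→0 (1)
 46  11101111010100111→1 (1)
 47  11011110101001111→1 (0)
 48  10111101010011110→1 (0)
 49  01111010100111100→0 (1)
 50  11110101001111001→1 (0)
 51  11101010011110010→1 (1)
 52  11010100111100101→1 (0)
 53  10101001111001010→1 (1)
 54  01010011110010101→0 (1)
 55  10100111100101011→1 (1)
 56  01001111001010111→0 (0)
 57  10011110010101110→1 (0)
 58  00111100101011100→0 (1)
 59  01111001010111001→0 (1)
 60  11110010101110011→1 (0)
 61  11100101011100110→1 (1)
 62  11001010111001101→1 (1)

011111010001110001001010111111110000111010000011101111010100111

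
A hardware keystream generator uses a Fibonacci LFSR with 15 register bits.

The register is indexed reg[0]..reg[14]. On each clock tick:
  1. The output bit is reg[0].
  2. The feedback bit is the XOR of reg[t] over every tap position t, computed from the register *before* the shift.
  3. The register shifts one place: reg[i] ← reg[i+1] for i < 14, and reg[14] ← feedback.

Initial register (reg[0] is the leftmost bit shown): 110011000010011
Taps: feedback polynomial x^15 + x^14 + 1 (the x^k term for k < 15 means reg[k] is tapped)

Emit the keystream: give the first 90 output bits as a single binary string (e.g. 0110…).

step | reg (before) | out | fb
   0 | 110011000010011 | 1 | 0
   1 | 100110000100110 | 1 | 1
   2 | 001100001001101 | 0 | 1
   3 | 011000010011011 | 0 | 1
   4 | 110000100110111 | 1 | 0
   5 | 100001001101110 | 1 | 1
   6 | 000010011011101 | 0 | 1
   7 | 000100110111011 | 0 | 1
   8 | 001001101110111 | 0 | 1
   9 | 010011011101111 | 0 | 1
  10 | 100110111011111 | 1 | 0
  11 | 001101110111110 | 0 | 0
  12 | 011011101111100 | 0 | 0
  13 | 110111011111000 | 1 | 1
  14 | 101110111110001 | 1 | 0
  15 | 011101111100010 | 0 | 0
  16 | 111011111000100 | 1 | 1
  17 | 110111110001001 | 1 | 0
  18 | 101111100010010 | 1 | 1
  19 | 011111000100101 | 0 | 1
  20 | 111110001001011 | 1 | 0
  21 | 111100010010110 | 1 | 1
  22 | 111000100101101 | 1 | 0
  23 | 110001001011010 | 1 | 1
  24 | 100010010110101 | 1 | 0
  25 | 000100101101010 | 0 | 0
  26 | 001001011010100 | 0 | 0
  27 | 010010110101000 | 0 | 0
  28 | 100101101010000 | 1 | 1
  29 | 001011010100001 | 0 | 1
  30 | 010110101000011 | 0 | 1
  31 | 101101010000111 | 1 | 0
  32 | 011010100001110 | 0 | 0
  33 | 110101000011100 | 1 | 1
  34 | 101010000111001 | 1 | 0
  35 | 010100001110010 | 0 | 0
  36 | 101000011100100 | 1 | 1
  37 | 010000111001001 | 0 | 1
  38 | 100001110010011 | 1 | 0
  39 | 000011100100110 | 0 | 0
  40 | 000111001001100 | 0 | 0
  41 | 001110010011000 | 0 | 0
  42 | 011100100110000 | 0 | 0
  43 | 111001001100000 | 1 | 1
  44 | 110010011000001 | 1 | 0
  45 | 100100110000010 | 1 | 1
  46 | 001001100000101 | 0 | 1
  47 | 010011000001011 | 0 | 1
  48 | 100110000010111 | 1 | 0
  49 | 001100000101110 | 0 | 0
  50 | 011000001011100 | 0 | 0
  51 | 110000010111000 | 1 | 1
  52 | 100000101110001 | 1 | 0
  53 | 000001011100010 | 0 | 0
  54 | 000010111000100 | 0 | 0
  55 | 000101110001000 | 0 | 0
  56 | 001011100010000 | 0 | 0
  57 | 010111000100000 | 0 | 0
  58 | 101110001000000 | 1 | 1
  59 | 011100010000001 | 0 | 1
  60 | 111000100000011 | 1 | 0
  61 | 110001000000110 | 1 | 1
  62 | 100010000001101 | 1 | 0
  63 | 000100000011010 | 0 | 0
  64 | 001000000110100 | 0 | 0
  65 | 010000001101000 | 0 | 0
  66 | 100000011010000 | 1 | 1
  67 | 000000110100001 | 0 | 1
  68 | 000001101000011 | 0 | 1
  69 | 000011010000111 | 0 | 1
  70 | 000110100001111 | 0 | 1
  71 | 001101000011111 | 0 | 1
  72 | 011010000111111 | 0 | 1
  73 | 110100001111111 | 1 | 0
  74 | 101000011111110 | 1 | 1
  75 | 010000111111101 | 0 | 1
  76 | 100001111111011 | 1 | 0
  77 | 000011111110110 | 0 | 0
  78 | 000111111101100 | 0 | 0
  79 | 001111111011000 | 0 | 0
  80 | 011111110110000 | 0 | 0
  81 | 111111101100000 | 1 | 1
  82 | 111111011000001 | 1 | 0
  83 | 111110110000010 | 1 | 1
  84 | 111101100000101 | 1 | 0
  85 | 111011000001010 | 1 | 1
  86 | 110110000010101 | 1 | 0
  87 | 101100000101010 | 1 | 1
  88 | 011000001010101 | 0 | 1
  89 | 110000010101011 | 1 | 0

110011000010011011101111100010010110101000011100100110000010111000100000011010000111111101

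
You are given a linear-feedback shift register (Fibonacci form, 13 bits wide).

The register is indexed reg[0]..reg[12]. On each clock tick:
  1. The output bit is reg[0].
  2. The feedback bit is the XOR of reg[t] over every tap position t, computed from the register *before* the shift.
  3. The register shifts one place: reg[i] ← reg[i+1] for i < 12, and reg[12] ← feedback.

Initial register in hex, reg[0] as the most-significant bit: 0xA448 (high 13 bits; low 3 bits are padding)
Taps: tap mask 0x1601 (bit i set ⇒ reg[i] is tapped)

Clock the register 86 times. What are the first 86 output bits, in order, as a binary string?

10100100010011111100010011001101100010101110101011000010001000000001110110110110011110

step | reg (before) | out | fb
   0 | 1010010001001 | 1 | 1
   1 | 0100100010011 | 0 | 1
   2 | 1001000100111 | 1 | 1
   3 | 0010001001111 | 0 | 1
   4 | 0100010011111 | 0 | 1
   5 | 1000100111111 | 1 | 0
   6 | 0001001111110 | 0 | 0
   7 | 0010011111100 | 0 | 0
   8 | 0100111111000 | 0 | 1
   9 | 1001111110001 | 1 | 0
  10 | 0011111100010 | 0 | 0
  11 | 0111111000100 | 0 | 1
  12 | 1111110001001 | 1 | 1
  13 | 1111100010011 | 1 | 0
  14 | 1111000100110 | 1 | 0
  15 | 1110001001100 | 1 | 1
  16 | 1100010011001 | 1 | 1
  17 | 1000100110011 | 1 | 0
  18 | 0001001100110 | 0 | 1
  19 | 0010011001101 | 0 | 1
  20 | 0100110011011 | 0 | 0
  21 | 1001100110110 | 1 | 0
  22 | 0011001101100 | 0 | 0
  23 | 0110011011000 | 0 | 1
  24 | 1100110110001 | 1 | 0
  25 | 1001101100010 | 1 | 1
  26 | 0011011000101 | 0 | 0
  27 | 0110110001010 | 0 | 1
  28 | 1101100010101 | 1 | 1
  29 | 1011000101011 | 1 | 1
  30 | 0110001010111 | 0 | 0
  31 | 1100010101110 | 1 | 1
  32 | 1000101011101 | 1 | 0
  33 | 0001010111010 | 0 | 1
  34 | 0010101110101 | 0 | 0
  35 | 0101011101010 | 0 | 1
  36 | 1010111010101 | 1 | 1
  37 | 0101110101011 | 0 | 0
  38 | 1011101010110 | 1 | 0
  39 | 0111010101100 | 0 | 0
  40 | 1110101011000 | 1 | 0
  41 | 1101010110000 | 1 | 1
  42 | 1010101100001 | 1 | 0
  43 | 0101011000010 | 0 | 0
  44 | 1010110000100 | 1 | 0
  45 | 0101100001000 | 0 | 1
  46 | 1011000010001 | 1 | 0
  47 | 0110000100010 | 0 | 0
  48 | 1100001000100 | 1 | 0
  49 | 1000010001000 | 1 | 0
  50 | 0000100010000 | 0 | 0
  51 | 0001000100000 | 0 | 0
  52 | 0010001000000 | 0 | 0
  53 | 0100010000000 | 0 | 0
  54 | 1000100000000 | 1 | 1
  55 | 0001000000001 | 0 | 1
  56 | 0010000000011 | 0 | 1
  57 | 0100000000111 | 0 | 0
  58 | 1000000001110 | 1 | 1
  59 | 0000000011101 | 0 | 1
  60 | 0000000111011 | 0 | 0
  61 | 0000001110110 | 0 | 1
  62 | 0000011101101 | 0 | 1
  63 | 0000111011011 | 0 | 0
  64 | 0001110110110 | 0 | 1
  65 | 0011101101101 | 0 | 1
  66 | 0111011011011 | 0 | 0
  67 | 1110110110110 | 1 | 0
  68 | 1101101101100 | 1 | 1
  69 | 1011011011001 | 1 | 1
  70 | 0110110110011 | 0 | 1
  71 | 1101101100111 | 1 | 1
  72 | 1011011001111 | 1 | 0
  73 | 0110110011110 | 0 | 0
  74 | 1101100111100 | 1 | 1
  75 | 1011001111001 | 1 | 1
  76 | 0110011110011 | 0 | 1
  77 | 1100111100111 | 1 | 1
  78 | 1001111001111 | 1 | 0
  79 | 0011110011110 | 0 | 0
  80 | 0111100111100 | 0 | 0
  81 | 1111001111000 | 1 | 0
  82 | 1110011110000 | 1 | 1
  83 | 1100111100001 | 1 | 0
  84 | 1001111000010 | 1 | 1
  85 | 0011110000101 | 0 | 0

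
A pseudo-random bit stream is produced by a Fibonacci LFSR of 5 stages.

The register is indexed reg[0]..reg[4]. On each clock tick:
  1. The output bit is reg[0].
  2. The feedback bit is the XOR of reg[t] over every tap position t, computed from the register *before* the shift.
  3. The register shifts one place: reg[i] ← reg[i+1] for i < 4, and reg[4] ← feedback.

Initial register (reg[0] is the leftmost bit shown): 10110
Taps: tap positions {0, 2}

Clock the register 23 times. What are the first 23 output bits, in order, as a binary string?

k : reg_k → out_k, fb_k
0: 10110 → 1, fb=0
1: 01100 → 0, fb=1
2: 11001 → 1, fb=1
3: 10011 → 1, fb=1
4: 00111 → 0, fb=1
5: 01111 → 0, fb=1
6: 11111 → 1, fb=0
7: 11110 → 1, fb=0
8: 11100 → 1, fb=0
9: 11000 → 1, fb=1
10: 10001 → 1, fb=1
11: 00011 → 0, fb=0
12: 00110 → 0, fb=1
13: 01101 → 0, fb=1
14: 11011 → 1, fb=1
15: 10111 → 1, fb=0
16: 01110 → 0, fb=1
17: 11101 → 1, fb=0
18: 11010 → 1, fb=1
19: 10101 → 1, fb=0
20: 01010 → 0, fb=0
21: 10100 → 1, fb=0
22: 01000 → 0, fb=0

10110011111000110111010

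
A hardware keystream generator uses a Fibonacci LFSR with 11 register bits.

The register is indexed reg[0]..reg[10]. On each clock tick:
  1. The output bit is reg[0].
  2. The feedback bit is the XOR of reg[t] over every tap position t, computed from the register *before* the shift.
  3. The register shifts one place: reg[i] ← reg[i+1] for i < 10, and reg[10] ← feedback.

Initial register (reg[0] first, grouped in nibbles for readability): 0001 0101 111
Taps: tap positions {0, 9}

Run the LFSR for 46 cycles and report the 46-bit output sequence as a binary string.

0001010111111101110011001001111000010110010101

step | reg (before) | out | fb
   0 | 00010101111 | 0 | 1
   1 | 00101011111 | 0 | 1
   2 | 01010111111 | 0 | 1
   3 | 10101111111 | 1 | 0
   4 | 01011111110 | 0 | 1
   5 | 10111111101 | 1 | 1
   6 | 01111111011 | 0 | 1
   7 | 11111110111 | 1 | 0
   8 | 11111101110 | 1 | 0
   9 | 11111011100 | 1 | 1
  10 | 11110111001 | 1 | 1
  11 | 11101110011 | 1 | 0
  12 | 11011100110 | 1 | 0
  13 | 10111001100 | 1 | 1
  14 | 01110011001 | 0 | 0
  15 | 11100110010 | 1 | 0
  16 | 11001100100 | 1 | 1
  17 | 10011001001 | 1 | 1
  18 | 00110010011 | 0 | 1
  19 | 01100100111 | 0 | 1
  20 | 11001001111 | 1 | 0
  21 | 10010011110 | 1 | 0
  22 | 00100111100 | 0 | 0
  23 | 01001111000 | 0 | 0
  24 | 10011110000 | 1 | 1
  25 | 00111100001 | 0 | 0
  26 | 01111000010 | 0 | 1
  27 | 11110000101 | 1 | 1
  28 | 11100001011 | 1 | 0
  29 | 11000010110 | 1 | 0
  30 | 10000101100 | 1 | 1
  31 | 00001011001 | 0 | 0
  32 | 00010110010 | 0 | 1
  33 | 00101100101 | 0 | 0
  34 | 01011001010 | 0 | 1
  35 | 10110010101 | 1 | 1
  36 | 01100101011 | 0 | 1
  37 | 11001010111 | 1 | 0
  38 | 10010101110 | 1 | 0
  39 | 00101011100 | 0 | 0
  40 | 01010111000 | 0 | 0
  41 | 10101110000 | 1 | 1
  42 | 01011100001 | 0 | 0
  43 | 10111000010 | 1 | 0
  44 | 01110000100 | 0 | 0
  45 | 11100001000 | 1 | 1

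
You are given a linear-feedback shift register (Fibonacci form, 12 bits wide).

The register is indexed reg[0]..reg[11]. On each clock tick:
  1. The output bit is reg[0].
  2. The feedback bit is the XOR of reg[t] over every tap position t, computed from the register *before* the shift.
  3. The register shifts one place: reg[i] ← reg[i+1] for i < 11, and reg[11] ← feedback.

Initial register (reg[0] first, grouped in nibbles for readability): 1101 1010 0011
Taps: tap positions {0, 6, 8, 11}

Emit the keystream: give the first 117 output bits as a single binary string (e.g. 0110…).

110110100011101101010010100110110101111000110100010110101111111011010001001011011010101101111111001011101100011011101

k : reg_k → out_k, fb_k
0: 110110100011 → 1, fb=1
1: 101101000111 → 1, fb=0
2: 011010001110 → 0, fb=1
3: 110100011101 → 1, fb=1
4: 101000111011 → 1, fb=0
5: 010001110110 → 0, fb=1
6: 100011101101 → 1, fb=0
7: 000111011010 → 0, fb=1
8: 001110110101 → 0, fb=0
9: 011101101010 → 0, fb=0
10: 111011010100 → 1, fb=1
11: 110110101001 → 1, fb=0
12: 101101010010 → 1, fb=1
13: 011010100101 → 0, fb=0
14: 110101001010 → 1, fb=0
15: 101010010100 → 1, fb=1
16: 010100101001 → 0, fb=1
17: 101001010011 → 1, fb=0
18: 010010100110 → 0, fb=1
19: 100101001101 → 1, fb=1
20: 001010011011 → 0, fb=0
21: 010100110110 → 0, fb=1
22: 101001101101 → 1, fb=0
23: 010011011010 → 0, fb=1
24: 100110110101 → 1, fb=1
25: 001101101011 → 0, fb=1
26: 011011010111 → 0, fb=1
27: 110110101111 → 1, fb=0
28: 101101011110 → 1, fb=0
29: 011010111100 → 0, fb=0
30: 110101111000 → 1, fb=1
31: 101011110001 → 1, fb=1
32: 010111100011 → 0, fb=0
33: 101111000110 → 1, fb=1
34: 011110001101 → 0, fb=0
35: 111100011010 → 1, fb=0
36: 111000110100 → 1, fb=0
37: 110001101000 → 1, fb=1
38: 100011010001 → 1, fb=0
39: 000110100010 → 0, fb=1
40: 001101000101 → 0, fb=1
41: 011010001011 → 0, fb=0
42: 110100010110 → 1, fb=1
43: 101000101101 → 1, fb=0
44: 010001011010 → 0, fb=1
45: 100010110101 → 1, fb=1
46: 000101101011 → 0, fb=1
47: 001011010111 → 0, fb=1
48: 010110101111 → 0, fb=1
49: 101101011111 → 1, fb=1
50: 011010111111 → 0, fb=1
51: 110101111111 → 1, fb=0
52: 101011111110 → 1, fb=1
53: 010111111101 → 0, fb=1
54: 101111111011 → 1, fb=0
55: 011111110110 → 0, fb=1
56: 111111101101 → 1, fb=0
57: 111111011010 → 1, fb=0
58: 111110110100 → 1, fb=0
59: 111101101000 → 1, fb=1
60: 111011010001 → 1, fb=0
61: 110110100010 → 1, fb=0
62: 101101000100 → 1, fb=1
63: 011010001001 → 0, fb=0
64: 110100010010 → 1, fb=1
65: 101000100101 → 1, fb=1
66: 010001001011 → 0, fb=0
67: 100010010110 → 1, fb=1
68: 000100101101 → 0, fb=1
69: 001001011011 → 0, fb=0
70: 010010110110 → 0, fb=1
71: 100101101101 → 1, fb=0
72: 001011011010 → 0, fb=1
73: 010110110101 → 0, fb=0
74: 101101101010 → 1, fb=1
75: 011011010101 → 0, fb=1
76: 110110101011 → 1, fb=0
77: 101101010110 → 1, fb=1
78: 011010101101 → 0, fb=1
79: 110101011011 → 1, fb=1
80: 101010110111 → 1, fb=1
81: 010101101111 → 0, fb=1
82: 101011011111 → 1, fb=1
83: 010110111111 → 0, fb=1
84: 101101111111 → 1, fb=0
85: 011011111110 → 0, fb=0
86: 110111111100 → 1, fb=1
87: 101111111001 → 1, fb=0
88: 011111110010 → 0, fb=1
89: 111111100101 → 1, fb=1
90: 111111001011 → 1, fb=1
91: 111110010111 → 1, fb=0
92: 111100101110 → 1, fb=1
93: 111001011101 → 1, fb=1
94: 110010111011 → 1, fb=0
95: 100101110110 → 1, fb=0
96: 001011101100 → 0, fb=0
97: 010111011000 → 0, fb=1
98: 101110110001 → 1, fb=1
99: 011101100011 → 0, fb=0
100: 111011000110 → 1, fb=1
101: 110110001101 → 1, fb=1
102: 101100011011 → 1, fb=1
103: 011000110111 → 0, fb=0
104: 110001101110 → 1, fb=1
105: 100011011101 → 1, fb=1
106: 000110111011 → 0, fb=1
107: 001101110111 → 0, fb=0
108: 011011101110 → 0, fb=0
109: 110111011100 → 1, fb=0
110: 101110111000 → 1, fb=1
111: 011101110001 → 0, fb=0
112: 111011100010 → 1, fb=0
113: 110111000100 → 1, fb=1
114: 101110001001 → 1, fb=1
115: 011100010011 → 0, fb=1
116: 111000100111 → 1, fb=1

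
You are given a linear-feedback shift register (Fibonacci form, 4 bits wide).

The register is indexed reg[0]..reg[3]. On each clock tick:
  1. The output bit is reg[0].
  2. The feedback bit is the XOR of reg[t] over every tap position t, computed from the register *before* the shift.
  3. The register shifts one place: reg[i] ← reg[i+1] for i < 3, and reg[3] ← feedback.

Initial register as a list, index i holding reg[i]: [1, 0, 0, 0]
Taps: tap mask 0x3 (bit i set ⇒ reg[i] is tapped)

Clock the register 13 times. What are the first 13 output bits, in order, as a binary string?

1000100110101

tick  register→output (feedback)
  0  1000→1 (1)
  1  0001→0 (0)
  2  0010→0 (0)
  3  0100→0 (1)
  4  1001→1 (1)
  5  0011→0 (0)
  6  0110→0 (1)
  7  1101→1 (0)
  8  1010→1 (1)
  9  0101→0 (1)
 10  1011→1 (1)
 11  0111→0 (1)
 12  1111→1 (0)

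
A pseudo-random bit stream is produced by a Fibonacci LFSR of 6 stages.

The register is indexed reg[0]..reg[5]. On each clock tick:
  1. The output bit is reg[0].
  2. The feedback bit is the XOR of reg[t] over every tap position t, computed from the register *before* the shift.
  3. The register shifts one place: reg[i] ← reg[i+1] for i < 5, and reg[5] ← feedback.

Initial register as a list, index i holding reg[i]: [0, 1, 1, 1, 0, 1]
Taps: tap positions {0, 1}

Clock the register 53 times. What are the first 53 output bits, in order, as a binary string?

k : reg_k → out_k, fb_k
0: 011101 → 0, fb=1
1: 111011 → 1, fb=0
2: 110110 → 1, fb=0
3: 101100 → 1, fb=1
4: 011001 → 0, fb=1
5: 110011 → 1, fb=0
6: 100110 → 1, fb=1
7: 001101 → 0, fb=0
8: 011010 → 0, fb=1
9: 110101 → 1, fb=0
10: 101010 → 1, fb=1
11: 010101 → 0, fb=1
12: 101011 → 1, fb=1
13: 010111 → 0, fb=1
14: 101111 → 1, fb=1
15: 011111 → 0, fb=1
16: 111111 → 1, fb=0
17: 111110 → 1, fb=0
18: 111100 → 1, fb=0
19: 111000 → 1, fb=0
20: 110000 → 1, fb=0
21: 100000 → 1, fb=1
22: 000001 → 0, fb=0
23: 000010 → 0, fb=0
24: 000100 → 0, fb=0
25: 001000 → 0, fb=0
26: 010000 → 0, fb=1
27: 100001 → 1, fb=1
28: 000011 → 0, fb=0
29: 000110 → 0, fb=0
30: 001100 → 0, fb=0
31: 011000 → 0, fb=1
32: 110001 → 1, fb=0
33: 100010 → 1, fb=1
34: 000101 → 0, fb=0
35: 001010 → 0, fb=0
36: 010100 → 0, fb=1
37: 101001 → 1, fb=1
38: 010011 → 0, fb=1
39: 100111 → 1, fb=1
40: 001111 → 0, fb=0
41: 011110 → 0, fb=1
42: 111101 → 1, fb=0
43: 111010 → 1, fb=0
44: 110100 → 1, fb=0
45: 101000 → 1, fb=1
46: 010001 → 0, fb=1
47: 100011 → 1, fb=1
48: 000111 → 0, fb=0
49: 001110 → 0, fb=0
50: 011100 → 0, fb=1
51: 111001 → 1, fb=0
52: 110010 → 1, fb=0

01110110011010101111110000010000110001010011110100011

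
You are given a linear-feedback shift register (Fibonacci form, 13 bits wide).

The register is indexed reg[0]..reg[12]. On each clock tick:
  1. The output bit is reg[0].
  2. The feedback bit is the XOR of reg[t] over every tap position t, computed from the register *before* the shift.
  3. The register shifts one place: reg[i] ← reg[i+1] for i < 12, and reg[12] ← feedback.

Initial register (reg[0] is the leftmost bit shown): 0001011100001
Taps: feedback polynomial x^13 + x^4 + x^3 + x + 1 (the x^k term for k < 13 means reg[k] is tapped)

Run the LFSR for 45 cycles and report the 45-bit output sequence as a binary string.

000101110000111110001100101000011101011110001

k : reg_k → out_k, fb_k
0: 0001011100001 → 0, fb=1
1: 0010111000011 → 0, fb=1
2: 0101110000111 → 0, fb=1
3: 1011100001111 → 1, fb=1
4: 0111000011111 → 0, fb=0
5: 1110000111110 → 1, fb=0
6: 1100001111100 → 1, fb=0
7: 1000011111000 → 1, fb=1
8: 0000111110001 → 0, fb=1
9: 0001111100011 → 0, fb=0
10: 0011111000110 → 0, fb=0
11: 0111110001100 → 0, fb=1
12: 1111100011001 → 1, fb=0
13: 1111000110010 → 1, fb=1
14: 1110001100101 → 1, fb=0
15: 1100011001010 → 1, fb=0
16: 1000110010100 → 1, fb=0
17: 0001100101000 → 0, fb=0
18: 0011001010000 → 0, fb=1
19: 0110010100001 → 0, fb=1
20: 1100101000011 → 1, fb=1
21: 1001010000111 → 1, fb=0
22: 0010100001110 → 0, fb=1
23: 0101000011101 → 0, fb=0
24: 1010000111010 → 1, fb=1
25: 0100001110101 → 0, fb=1
26: 1000011101011 → 1, fb=1
27: 0000111010111 → 0, fb=1
28: 0001110101111 → 0, fb=0
29: 0011101011110 → 0, fb=0
30: 0111010111100 → 0, fb=0
31: 1110101111000 → 1, fb=1
32: 1101011110001 → 1, fb=1
33: 1010111100011 → 1, fb=0
34: 0101111000110 → 0, fb=1
35: 1011110001101 → 1, fb=1
36: 0111100011011 → 0, fb=1
37: 1111000110111 → 1, fb=1
38: 1110001101111 → 1, fb=0
39: 1100011011110 → 1, fb=0
40: 1000110111100 → 1, fb=0
41: 0001101111000 → 0, fb=0
42: 0011011110000 → 0, fb=1
43: 0110111100001 → 0, fb=0
44: 1101111000010 → 1, fb=0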